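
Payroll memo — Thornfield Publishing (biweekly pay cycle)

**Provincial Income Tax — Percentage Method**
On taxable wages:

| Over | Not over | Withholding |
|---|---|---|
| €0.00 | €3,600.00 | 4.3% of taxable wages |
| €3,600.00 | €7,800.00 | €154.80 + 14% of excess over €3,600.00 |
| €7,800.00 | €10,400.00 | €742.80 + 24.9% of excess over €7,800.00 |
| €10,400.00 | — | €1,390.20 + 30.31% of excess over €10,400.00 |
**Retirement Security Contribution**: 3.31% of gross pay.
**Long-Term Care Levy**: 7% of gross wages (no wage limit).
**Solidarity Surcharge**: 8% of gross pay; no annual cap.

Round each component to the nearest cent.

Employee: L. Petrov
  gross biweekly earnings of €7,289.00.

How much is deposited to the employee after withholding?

€5,283.12

Provincial Income Tax: taxable = €7,289.00
  €154.80 + 14% × (€7,289.00 − €3,600.00) = €154.80 + 14% × €3,689.00 = €671.26
Retirement Security Contribution: 3.31% × €7,289.00 = €241.27
Long-Term Care Levy: 7% × €7,289.00 = €510.23
Solidarity Surcharge: 8% × €7,289.00 = €583.12
Total withheld: €671.26 + €241.27 + €510.23 + €583.12 = €2,005.88
Net pay: €7,289.00 − €2,005.88 = €5,283.12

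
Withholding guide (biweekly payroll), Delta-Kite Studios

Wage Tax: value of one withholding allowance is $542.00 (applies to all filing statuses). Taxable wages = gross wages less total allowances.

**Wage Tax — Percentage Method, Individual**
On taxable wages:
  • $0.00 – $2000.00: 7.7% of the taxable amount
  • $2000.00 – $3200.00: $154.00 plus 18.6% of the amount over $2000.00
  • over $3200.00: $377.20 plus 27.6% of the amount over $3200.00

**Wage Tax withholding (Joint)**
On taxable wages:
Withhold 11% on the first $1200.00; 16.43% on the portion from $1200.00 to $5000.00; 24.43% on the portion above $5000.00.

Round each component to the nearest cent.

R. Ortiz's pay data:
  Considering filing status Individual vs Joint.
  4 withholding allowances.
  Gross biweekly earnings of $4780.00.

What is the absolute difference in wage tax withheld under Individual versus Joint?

Wage Tax (Individual): taxable = $4780.00 − 4×$542.00 = $2612.00
  $154.00 + 18.6% × ($2612.00 − $2000.00) = $154.00 + 18.6% × $612.00 = $267.83
Wage Tax (Joint): taxable = $4780.00 − 4×$542.00 = $2612.00
  $132.00 + 16.43% × ($2612.00 − $1200.00) = $132.00 + 16.43% × $1412.00 = $363.99
Difference: |$267.83 − $363.99| = $96.16 (higher under Joint)

$96.16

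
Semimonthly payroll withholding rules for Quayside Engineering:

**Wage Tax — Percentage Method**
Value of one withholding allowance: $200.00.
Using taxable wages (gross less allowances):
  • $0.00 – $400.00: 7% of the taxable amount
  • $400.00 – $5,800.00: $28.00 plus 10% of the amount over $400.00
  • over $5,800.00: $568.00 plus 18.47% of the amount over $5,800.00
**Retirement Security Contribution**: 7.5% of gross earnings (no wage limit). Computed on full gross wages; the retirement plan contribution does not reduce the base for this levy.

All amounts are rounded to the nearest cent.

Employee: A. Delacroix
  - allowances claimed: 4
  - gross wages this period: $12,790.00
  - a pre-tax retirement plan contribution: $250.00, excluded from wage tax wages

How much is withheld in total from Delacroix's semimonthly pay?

Wage Tax: taxable = $12,790.00 − $250.00 − 4×$200.00 = $11,740.00
  $568.00 + 18.47% × ($11,740.00 − $5,800.00) = $568.00 + 18.47% × $5,940.00 = $1,665.12
Retirement Security Contribution: 7.5% × $12,790.00 = $959.25
Total: $1,665.12 + $959.25 = $2,624.37

$2,624.37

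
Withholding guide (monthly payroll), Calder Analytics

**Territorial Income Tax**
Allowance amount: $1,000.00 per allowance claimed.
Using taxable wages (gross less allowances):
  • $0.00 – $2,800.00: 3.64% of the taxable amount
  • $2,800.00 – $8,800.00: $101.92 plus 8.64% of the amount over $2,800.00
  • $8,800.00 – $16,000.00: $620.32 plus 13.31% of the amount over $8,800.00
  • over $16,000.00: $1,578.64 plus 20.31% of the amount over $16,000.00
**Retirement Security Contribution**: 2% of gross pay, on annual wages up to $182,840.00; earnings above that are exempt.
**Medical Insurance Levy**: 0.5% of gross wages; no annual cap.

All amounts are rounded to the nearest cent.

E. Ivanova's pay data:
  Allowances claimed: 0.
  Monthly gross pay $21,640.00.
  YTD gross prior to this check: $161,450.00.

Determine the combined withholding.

$3,260.12

Territorial Income Tax: taxable = $21,640.00
  $1,578.64 + 20.31% × ($21,640.00 − $16,000.00) = $1,578.64 + 20.31% × $5,640.00 = $2,724.12
Retirement Security Contribution: cap $182,840.00 − YTD $161,450.00 = $21,390.00 subject; 2% × $21,390.00 = $427.80
Medical Insurance Levy: 0.5% × $21,640.00 = $108.20
Total: $2,724.12 + $427.80 + $108.20 = $3,260.12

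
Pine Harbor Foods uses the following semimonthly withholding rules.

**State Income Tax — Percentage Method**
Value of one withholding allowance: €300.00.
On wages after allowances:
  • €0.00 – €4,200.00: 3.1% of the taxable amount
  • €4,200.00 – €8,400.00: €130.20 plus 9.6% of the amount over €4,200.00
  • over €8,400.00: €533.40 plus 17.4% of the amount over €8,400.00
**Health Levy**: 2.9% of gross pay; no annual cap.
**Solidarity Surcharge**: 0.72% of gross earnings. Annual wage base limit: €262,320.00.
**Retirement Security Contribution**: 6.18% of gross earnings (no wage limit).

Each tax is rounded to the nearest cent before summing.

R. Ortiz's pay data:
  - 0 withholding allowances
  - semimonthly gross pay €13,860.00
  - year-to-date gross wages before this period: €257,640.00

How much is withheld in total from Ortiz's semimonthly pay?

€2,775.63

State Income Tax: taxable = €13,860.00
  €533.40 + 17.4% × (€13,860.00 − €8,400.00) = €533.40 + 17.4% × €5,460.00 = €1,483.44
Health Levy: 2.9% × €13,860.00 = €401.94
Solidarity Surcharge: cap €262,320.00 − YTD €257,640.00 = €4,680.00 subject; 0.72% × €4,680.00 = €33.70
Retirement Security Contribution: 6.18% × €13,860.00 = €856.55
Total: €1,483.44 + €401.94 + €33.70 + €856.55 = €2,775.63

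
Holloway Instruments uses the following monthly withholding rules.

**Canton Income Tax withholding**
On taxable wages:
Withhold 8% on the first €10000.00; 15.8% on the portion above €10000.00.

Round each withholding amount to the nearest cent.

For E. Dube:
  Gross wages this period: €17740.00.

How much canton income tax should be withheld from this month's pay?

€2022.92

Canton Income Tax: taxable = €17740.00
  €800.00 + 15.8% × (€17740.00 − €10000.00) = €800.00 + 15.8% × €7740.00 = €2022.92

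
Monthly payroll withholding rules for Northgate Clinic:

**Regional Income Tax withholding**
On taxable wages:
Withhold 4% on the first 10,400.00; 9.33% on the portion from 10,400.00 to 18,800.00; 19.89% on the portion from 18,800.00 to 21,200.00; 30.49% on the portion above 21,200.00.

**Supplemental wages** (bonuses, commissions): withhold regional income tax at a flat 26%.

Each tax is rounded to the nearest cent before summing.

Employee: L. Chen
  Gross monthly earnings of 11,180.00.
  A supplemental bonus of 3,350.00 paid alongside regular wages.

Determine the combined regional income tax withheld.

Regional Income Tax: taxable = 11,180.00
  416.00 + 9.33% × (11,180.00 − 10,400.00) = 416.00 + 9.33% × 780.00 = 488.77
Supplemental (26% flat on bonus): 26% × 3,350.00 = 871.00
Total regional income tax: 488.77 + 871.00 = 1,359.77

1,359.77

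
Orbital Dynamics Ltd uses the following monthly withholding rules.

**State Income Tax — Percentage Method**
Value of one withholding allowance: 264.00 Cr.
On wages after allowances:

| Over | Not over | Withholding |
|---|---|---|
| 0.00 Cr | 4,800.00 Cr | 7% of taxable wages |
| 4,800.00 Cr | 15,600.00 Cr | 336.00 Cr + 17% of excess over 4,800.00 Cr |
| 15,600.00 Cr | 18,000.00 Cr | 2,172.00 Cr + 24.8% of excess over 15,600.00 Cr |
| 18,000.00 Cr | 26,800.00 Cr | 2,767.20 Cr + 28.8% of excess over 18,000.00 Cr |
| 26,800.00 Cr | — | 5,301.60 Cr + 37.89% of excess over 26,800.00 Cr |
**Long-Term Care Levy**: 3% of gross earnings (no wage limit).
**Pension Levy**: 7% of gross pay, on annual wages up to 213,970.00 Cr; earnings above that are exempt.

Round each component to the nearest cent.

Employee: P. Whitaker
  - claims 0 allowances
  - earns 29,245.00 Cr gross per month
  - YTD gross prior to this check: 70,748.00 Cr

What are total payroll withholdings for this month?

State Income Tax: taxable = 29,245.00 Cr
  5,301.60 Cr + 37.89% × (29,245.00 Cr − 26,800.00 Cr) = 5,301.60 Cr + 37.89% × 2,445.00 Cr = 6,228.01 Cr
Long-Term Care Levy: 3% × 29,245.00 Cr = 877.35 Cr
Pension Levy: 7% × 29,245.00 Cr = 2,047.15 Cr
Total: 6,228.01 Cr + 877.35 Cr + 2,047.15 Cr = 9,152.51 Cr

9,152.51 Cr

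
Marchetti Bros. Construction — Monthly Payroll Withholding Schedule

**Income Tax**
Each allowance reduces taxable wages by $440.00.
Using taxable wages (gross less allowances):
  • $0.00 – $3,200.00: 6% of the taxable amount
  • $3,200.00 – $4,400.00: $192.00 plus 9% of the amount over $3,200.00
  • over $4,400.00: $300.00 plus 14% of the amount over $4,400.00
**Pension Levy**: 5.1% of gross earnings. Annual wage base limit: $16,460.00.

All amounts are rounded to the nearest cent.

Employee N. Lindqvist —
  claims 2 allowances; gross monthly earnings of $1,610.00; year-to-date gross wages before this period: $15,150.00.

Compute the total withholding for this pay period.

Income Tax: taxable = $1,610.00 − 2×$440.00 = $730.00
  6% × $730.00 = $43.80
Pension Levy: cap $16,460.00 − YTD $15,150.00 = $1,310.00 subject; 5.1% × $1,310.00 = $66.81
Total: $43.80 + $66.81 = $110.61

$110.61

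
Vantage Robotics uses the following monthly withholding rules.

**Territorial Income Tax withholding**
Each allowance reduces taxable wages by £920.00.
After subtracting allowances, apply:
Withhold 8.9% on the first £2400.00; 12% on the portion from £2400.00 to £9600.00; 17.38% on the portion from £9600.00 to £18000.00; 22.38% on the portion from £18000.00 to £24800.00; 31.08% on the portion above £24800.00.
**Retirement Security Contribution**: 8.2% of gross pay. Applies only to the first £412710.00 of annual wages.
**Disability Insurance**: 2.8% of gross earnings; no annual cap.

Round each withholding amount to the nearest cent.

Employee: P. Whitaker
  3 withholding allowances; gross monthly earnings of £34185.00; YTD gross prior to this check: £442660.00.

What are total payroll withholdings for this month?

Territorial Income Tax: taxable = £34185.00 − 3×£920.00 = £31425.00
  £4059.36 + 31.08% × (£31425.00 − £24800.00) = £4059.36 + 31.08% × £6625.00 = £6118.41
Retirement Security Contribution: YTD £442660.00 ≥ cap £412710.00 → £0.00
Disability Insurance: 2.8% × £34185.00 = £957.18
Total: £6118.41 + £0.00 + £957.18 = £7075.59

£7075.59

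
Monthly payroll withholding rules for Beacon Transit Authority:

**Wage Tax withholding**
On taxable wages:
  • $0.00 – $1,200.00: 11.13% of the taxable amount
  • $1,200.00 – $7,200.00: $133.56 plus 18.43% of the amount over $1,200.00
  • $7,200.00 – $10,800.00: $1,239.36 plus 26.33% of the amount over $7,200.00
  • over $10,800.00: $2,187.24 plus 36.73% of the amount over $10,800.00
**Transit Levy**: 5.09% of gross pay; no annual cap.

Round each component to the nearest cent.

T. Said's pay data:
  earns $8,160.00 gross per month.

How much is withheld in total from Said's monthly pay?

$1,907.47

Wage Tax: taxable = $8,160.00
  $1,239.36 + 26.33% × ($8,160.00 − $7,200.00) = $1,239.36 + 26.33% × $960.00 = $1,492.13
Transit Levy: 5.09% × $8,160.00 = $415.34
Total: $1,492.13 + $415.34 = $1,907.47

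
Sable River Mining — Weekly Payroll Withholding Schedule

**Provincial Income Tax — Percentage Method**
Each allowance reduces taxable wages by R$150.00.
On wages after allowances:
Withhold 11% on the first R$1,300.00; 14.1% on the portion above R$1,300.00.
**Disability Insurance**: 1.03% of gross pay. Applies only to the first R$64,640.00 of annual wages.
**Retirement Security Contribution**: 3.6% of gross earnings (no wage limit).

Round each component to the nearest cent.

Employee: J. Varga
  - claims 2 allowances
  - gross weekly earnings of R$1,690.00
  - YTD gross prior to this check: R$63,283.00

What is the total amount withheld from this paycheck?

R$230.51

Provincial Income Tax: taxable = R$1,690.00 − 2×R$150.00 = R$1,390.00
  R$143.00 + 14.1% × (R$1,390.00 − R$1,300.00) = R$143.00 + 14.1% × R$90.00 = R$155.69
Disability Insurance: cap R$64,640.00 − YTD R$63,283.00 = R$1,357.00 subject; 1.03% × R$1,357.00 = R$13.98
Retirement Security Contribution: 3.6% × R$1,690.00 = R$60.84
Total: R$155.69 + R$13.98 + R$60.84 = R$230.51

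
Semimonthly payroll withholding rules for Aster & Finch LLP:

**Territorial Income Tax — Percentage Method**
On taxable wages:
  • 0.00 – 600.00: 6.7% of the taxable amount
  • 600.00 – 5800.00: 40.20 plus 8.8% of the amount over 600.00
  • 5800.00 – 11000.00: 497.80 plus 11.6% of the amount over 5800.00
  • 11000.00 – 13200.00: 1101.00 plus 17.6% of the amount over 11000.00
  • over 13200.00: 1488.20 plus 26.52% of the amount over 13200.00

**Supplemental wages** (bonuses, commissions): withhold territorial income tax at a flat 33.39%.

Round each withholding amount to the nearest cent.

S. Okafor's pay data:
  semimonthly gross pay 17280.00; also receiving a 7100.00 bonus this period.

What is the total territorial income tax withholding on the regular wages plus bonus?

Territorial Income Tax: taxable = 17280.00
  1488.20 + 26.52% × (17280.00 − 13200.00) = 1488.20 + 26.52% × 4080.00 = 2570.22
Supplemental (33.39% flat on bonus): 33.39% × 7100.00 = 2370.69
Total territorial income tax: 2570.22 + 2370.69 = 4940.91

4940.91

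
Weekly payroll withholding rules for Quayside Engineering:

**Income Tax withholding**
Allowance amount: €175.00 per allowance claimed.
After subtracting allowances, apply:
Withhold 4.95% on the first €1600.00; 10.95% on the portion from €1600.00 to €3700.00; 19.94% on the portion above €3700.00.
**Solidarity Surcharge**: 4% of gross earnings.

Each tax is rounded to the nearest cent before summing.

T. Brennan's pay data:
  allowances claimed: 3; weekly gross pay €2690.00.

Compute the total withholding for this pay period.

Income Tax: taxable = €2690.00 − 3×€175.00 = €2165.00
  €79.20 + 10.95% × (€2165.00 − €1600.00) = €79.20 + 10.95% × €565.00 = €141.07
Solidarity Surcharge: 4% × €2690.00 = €107.60
Total: €141.07 + €107.60 = €248.67

€248.67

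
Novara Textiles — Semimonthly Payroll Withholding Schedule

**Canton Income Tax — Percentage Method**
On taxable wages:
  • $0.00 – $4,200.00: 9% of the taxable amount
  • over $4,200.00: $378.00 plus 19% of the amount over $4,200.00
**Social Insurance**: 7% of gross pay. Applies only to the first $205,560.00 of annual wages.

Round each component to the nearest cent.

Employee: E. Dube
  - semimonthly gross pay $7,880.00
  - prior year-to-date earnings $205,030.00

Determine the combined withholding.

$1,114.30

Canton Income Tax: taxable = $7,880.00
  $378.00 + 19% × ($7,880.00 − $4,200.00) = $378.00 + 19% × $3,680.00 = $1,077.20
Social Insurance: cap $205,560.00 − YTD $205,030.00 = $530.00 subject; 7% × $530.00 = $37.10
Total: $1,077.20 + $37.10 = $1,114.30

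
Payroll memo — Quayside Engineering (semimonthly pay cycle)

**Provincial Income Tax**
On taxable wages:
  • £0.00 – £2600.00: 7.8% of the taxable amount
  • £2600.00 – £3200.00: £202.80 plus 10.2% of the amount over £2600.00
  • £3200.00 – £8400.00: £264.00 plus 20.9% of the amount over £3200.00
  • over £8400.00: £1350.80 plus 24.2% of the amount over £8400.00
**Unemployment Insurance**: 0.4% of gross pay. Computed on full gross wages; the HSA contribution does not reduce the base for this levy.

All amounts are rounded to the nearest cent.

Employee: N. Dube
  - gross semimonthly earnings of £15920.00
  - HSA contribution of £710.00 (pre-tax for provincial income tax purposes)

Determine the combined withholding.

£3062.50

Provincial Income Tax: taxable = £15920.00 − £710.00 = £15210.00
  £1350.80 + 24.2% × (£15210.00 − £8400.00) = £1350.80 + 24.2% × £6810.00 = £2998.82
Unemployment Insurance: 0.4% × £15920.00 = £63.68
Total: £2998.82 + £63.68 = £3062.50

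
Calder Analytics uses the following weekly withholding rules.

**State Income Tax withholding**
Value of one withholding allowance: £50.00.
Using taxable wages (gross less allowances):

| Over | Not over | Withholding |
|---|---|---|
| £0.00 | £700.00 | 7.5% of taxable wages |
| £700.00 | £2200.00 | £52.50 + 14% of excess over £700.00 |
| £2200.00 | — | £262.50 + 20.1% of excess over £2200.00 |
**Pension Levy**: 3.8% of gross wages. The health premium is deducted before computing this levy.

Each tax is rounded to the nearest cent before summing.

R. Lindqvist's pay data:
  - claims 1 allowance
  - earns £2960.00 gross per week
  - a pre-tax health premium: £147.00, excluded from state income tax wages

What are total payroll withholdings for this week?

State Income Tax: taxable = £2960.00 − £147.00 − 1×£50.00 = £2763.00
  £262.50 + 20.1% × (£2763.00 − £2200.00) = £262.50 + 20.1% × £563.00 = £375.66
Pension Levy: 3.8% × £2813.00 = £106.89
Total: £375.66 + £106.89 = £482.55

£482.55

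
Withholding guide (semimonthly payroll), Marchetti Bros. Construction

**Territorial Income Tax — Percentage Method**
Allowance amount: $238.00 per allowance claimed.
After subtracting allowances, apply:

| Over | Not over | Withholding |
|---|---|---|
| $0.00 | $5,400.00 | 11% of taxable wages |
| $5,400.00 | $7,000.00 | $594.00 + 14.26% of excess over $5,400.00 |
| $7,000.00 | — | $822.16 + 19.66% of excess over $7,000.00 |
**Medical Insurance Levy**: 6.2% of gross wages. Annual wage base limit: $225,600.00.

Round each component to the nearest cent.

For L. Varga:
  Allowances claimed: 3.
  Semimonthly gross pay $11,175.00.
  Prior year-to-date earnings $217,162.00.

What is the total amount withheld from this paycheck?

$2,025.75

Territorial Income Tax: taxable = $11,175.00 − 3×$238.00 = $10,461.00
  $822.16 + 19.66% × ($10,461.00 − $7,000.00) = $822.16 + 19.66% × $3,461.00 = $1,502.59
Medical Insurance Levy: cap $225,600.00 − YTD $217,162.00 = $8,438.00 subject; 6.2% × $8,438.00 = $523.16
Total: $1,502.59 + $523.16 = $2,025.75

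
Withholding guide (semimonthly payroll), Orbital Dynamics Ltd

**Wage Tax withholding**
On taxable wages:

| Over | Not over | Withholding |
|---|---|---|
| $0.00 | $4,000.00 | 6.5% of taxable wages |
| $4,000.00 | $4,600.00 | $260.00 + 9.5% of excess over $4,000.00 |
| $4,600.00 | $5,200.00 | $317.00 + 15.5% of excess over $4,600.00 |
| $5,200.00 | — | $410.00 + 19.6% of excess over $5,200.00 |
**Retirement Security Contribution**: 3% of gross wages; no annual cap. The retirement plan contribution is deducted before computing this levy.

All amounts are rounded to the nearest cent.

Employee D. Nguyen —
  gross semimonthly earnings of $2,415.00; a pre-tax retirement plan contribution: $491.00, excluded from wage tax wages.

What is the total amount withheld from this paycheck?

Wage Tax: taxable = $2,415.00 − $491.00 = $1,924.00
  6.5% × $1,924.00 = $125.06
Retirement Security Contribution: 3% × $1,924.00 = $57.72
Total: $125.06 + $57.72 = $182.78

$182.78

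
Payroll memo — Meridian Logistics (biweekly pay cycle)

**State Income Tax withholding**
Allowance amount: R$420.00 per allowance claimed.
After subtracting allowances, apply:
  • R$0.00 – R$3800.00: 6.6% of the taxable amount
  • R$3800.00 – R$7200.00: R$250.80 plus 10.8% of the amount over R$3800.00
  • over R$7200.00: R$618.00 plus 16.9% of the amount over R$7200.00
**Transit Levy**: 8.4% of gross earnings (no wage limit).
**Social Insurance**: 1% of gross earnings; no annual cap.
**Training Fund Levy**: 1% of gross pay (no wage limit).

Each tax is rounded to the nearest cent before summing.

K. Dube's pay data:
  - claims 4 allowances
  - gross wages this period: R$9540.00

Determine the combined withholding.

State Income Tax: taxable = R$9540.00 − 4×R$420.00 = R$7860.00
  R$618.00 + 16.9% × (R$7860.00 − R$7200.00) = R$618.00 + 16.9% × R$660.00 = R$729.54
Transit Levy: 8.4% × R$9540.00 = R$801.36
Social Insurance: 1% × R$9540.00 = R$95.40
Training Fund Levy: 1% × R$9540.00 = R$95.40
Total: R$729.54 + R$801.36 + R$95.40 + R$95.40 = R$1721.70

R$1721.70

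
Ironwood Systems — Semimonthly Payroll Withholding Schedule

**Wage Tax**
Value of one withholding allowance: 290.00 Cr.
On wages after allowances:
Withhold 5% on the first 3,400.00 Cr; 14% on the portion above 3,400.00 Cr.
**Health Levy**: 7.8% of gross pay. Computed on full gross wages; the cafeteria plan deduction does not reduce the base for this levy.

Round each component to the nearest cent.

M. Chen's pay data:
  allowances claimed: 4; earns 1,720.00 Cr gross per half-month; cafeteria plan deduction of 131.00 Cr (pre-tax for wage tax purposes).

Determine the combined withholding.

Wage Tax: taxable = 1,720.00 Cr − 131.00 Cr − 4×290.00 Cr = 429.00 Cr
  5% × 429.00 Cr = 21.45 Cr
Health Levy: 7.8% × 1,720.00 Cr = 134.16 Cr
Total: 21.45 Cr + 134.16 Cr = 155.61 Cr

155.61 Cr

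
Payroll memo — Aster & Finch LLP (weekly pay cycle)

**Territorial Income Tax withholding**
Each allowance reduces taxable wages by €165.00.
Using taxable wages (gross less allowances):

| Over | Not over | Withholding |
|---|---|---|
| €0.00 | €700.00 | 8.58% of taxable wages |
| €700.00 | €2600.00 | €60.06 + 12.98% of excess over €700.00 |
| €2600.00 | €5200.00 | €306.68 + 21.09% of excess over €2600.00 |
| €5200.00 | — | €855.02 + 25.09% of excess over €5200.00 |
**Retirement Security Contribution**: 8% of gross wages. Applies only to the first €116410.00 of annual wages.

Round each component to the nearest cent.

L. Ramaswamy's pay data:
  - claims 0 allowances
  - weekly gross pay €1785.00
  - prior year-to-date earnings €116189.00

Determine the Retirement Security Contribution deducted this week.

Retirement Security Contribution: cap €116410.00 − YTD €116189.00 = €221.00 subject; 8% × €221.00 = €17.68

€17.68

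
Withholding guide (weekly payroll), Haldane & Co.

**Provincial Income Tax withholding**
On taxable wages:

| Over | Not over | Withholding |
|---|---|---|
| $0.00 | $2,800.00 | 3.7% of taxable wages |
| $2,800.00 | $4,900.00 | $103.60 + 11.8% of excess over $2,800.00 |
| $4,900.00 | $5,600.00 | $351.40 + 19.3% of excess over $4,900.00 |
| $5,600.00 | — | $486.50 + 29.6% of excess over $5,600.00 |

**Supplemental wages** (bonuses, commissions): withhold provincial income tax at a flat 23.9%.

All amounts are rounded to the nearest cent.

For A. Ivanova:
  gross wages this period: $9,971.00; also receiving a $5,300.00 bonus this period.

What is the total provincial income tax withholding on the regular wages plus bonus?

$3,047.02

Provincial Income Tax: taxable = $9,971.00
  $486.50 + 29.6% × ($9,971.00 − $5,600.00) = $486.50 + 29.6% × $4,371.00 = $1,780.32
Supplemental (23.9% flat on bonus): 23.9% × $5,300.00 = $1,266.70
Total provincial income tax: $1,780.32 + $1,266.70 = $3,047.02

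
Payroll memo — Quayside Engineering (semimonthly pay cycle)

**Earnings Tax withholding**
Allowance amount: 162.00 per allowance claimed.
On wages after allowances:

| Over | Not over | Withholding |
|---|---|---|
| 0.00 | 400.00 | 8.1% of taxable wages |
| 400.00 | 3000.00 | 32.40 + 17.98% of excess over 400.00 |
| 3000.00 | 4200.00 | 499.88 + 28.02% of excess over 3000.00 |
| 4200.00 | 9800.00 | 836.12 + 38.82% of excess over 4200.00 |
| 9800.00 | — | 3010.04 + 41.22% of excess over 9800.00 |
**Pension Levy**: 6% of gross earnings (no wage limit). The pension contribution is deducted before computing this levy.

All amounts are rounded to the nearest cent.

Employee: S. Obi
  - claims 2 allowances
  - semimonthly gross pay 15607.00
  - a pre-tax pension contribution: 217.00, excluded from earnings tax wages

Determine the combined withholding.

6104.09

Earnings Tax: taxable = 15607.00 − 217.00 − 2×162.00 = 15066.00
  3010.04 + 41.22% × (15066.00 − 9800.00) = 3010.04 + 41.22% × 5266.00 = 5180.69
Pension Levy: 6% × 15390.00 = 923.40
Total: 5180.69 + 923.40 = 6104.09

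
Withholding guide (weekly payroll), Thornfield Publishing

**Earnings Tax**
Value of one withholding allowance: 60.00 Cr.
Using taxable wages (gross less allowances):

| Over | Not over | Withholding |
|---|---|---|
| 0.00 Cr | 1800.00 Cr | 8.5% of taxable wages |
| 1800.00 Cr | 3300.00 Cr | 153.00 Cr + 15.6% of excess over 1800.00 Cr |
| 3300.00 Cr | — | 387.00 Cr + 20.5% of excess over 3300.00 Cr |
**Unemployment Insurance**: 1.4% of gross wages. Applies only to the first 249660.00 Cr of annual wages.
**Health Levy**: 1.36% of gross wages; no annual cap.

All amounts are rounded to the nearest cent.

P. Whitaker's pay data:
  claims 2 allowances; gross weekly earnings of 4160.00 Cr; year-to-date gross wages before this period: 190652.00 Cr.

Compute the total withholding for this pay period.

653.52 Cr

Earnings Tax: taxable = 4160.00 Cr − 2×60.00 Cr = 4040.00 Cr
  387.00 Cr + 20.5% × (4040.00 Cr − 3300.00 Cr) = 387.00 Cr + 20.5% × 740.00 Cr = 538.70 Cr
Unemployment Insurance: 1.4% × 4160.00 Cr = 58.24 Cr
Health Levy: 1.36% × 4160.00 Cr = 56.58 Cr
Total: 538.70 Cr + 58.24 Cr + 56.58 Cr = 653.52 Cr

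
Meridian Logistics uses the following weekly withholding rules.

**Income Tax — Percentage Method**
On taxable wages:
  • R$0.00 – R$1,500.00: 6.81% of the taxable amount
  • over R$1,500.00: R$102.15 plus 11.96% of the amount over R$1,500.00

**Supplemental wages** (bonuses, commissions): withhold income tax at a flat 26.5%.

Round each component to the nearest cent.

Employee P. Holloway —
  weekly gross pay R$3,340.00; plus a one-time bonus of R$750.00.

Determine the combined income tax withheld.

R$520.96

Income Tax: taxable = R$3,340.00
  R$102.15 + 11.96% × (R$3,340.00 − R$1,500.00) = R$102.15 + 11.96% × R$1,840.00 = R$322.21
Supplemental (26.5% flat on bonus): 26.5% × R$750.00 = R$198.75
Total income tax: R$322.21 + R$198.75 = R$520.96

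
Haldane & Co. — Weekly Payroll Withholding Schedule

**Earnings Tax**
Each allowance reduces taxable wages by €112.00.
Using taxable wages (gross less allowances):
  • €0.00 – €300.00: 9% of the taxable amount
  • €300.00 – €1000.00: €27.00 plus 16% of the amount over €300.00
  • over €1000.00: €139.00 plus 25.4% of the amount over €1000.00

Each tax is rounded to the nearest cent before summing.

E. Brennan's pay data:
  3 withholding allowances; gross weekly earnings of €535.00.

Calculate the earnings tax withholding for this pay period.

€17.91

Earnings Tax: taxable = €535.00 − 3×€112.00 = €199.00
  9% × €199.00 = €17.91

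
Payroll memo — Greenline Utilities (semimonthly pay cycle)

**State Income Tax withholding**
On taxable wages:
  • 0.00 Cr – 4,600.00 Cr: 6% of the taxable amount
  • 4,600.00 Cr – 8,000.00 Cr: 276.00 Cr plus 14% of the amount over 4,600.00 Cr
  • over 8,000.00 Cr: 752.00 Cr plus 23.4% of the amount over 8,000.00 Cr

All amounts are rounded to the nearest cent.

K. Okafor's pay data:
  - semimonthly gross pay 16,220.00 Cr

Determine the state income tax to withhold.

2,675.48 Cr

State Income Tax: taxable = 16,220.00 Cr
  752.00 Cr + 23.4% × (16,220.00 Cr − 8,000.00 Cr) = 752.00 Cr + 23.4% × 8,220.00 Cr = 2,675.48 Cr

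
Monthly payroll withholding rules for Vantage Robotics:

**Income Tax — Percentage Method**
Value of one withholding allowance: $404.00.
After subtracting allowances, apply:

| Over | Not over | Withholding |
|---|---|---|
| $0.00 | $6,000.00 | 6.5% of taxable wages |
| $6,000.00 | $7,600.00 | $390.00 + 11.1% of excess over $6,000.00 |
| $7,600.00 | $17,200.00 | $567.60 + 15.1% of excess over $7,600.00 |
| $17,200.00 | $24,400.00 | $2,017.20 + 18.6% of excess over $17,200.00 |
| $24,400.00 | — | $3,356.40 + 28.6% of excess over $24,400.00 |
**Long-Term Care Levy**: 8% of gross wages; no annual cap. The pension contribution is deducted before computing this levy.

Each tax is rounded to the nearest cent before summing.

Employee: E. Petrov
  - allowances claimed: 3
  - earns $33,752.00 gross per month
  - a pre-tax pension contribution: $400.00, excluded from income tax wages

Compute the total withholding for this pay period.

Income Tax: taxable = $33,752.00 − $400.00 − 3×$404.00 = $32,140.00
  $3,356.40 + 28.6% × ($32,140.00 − $24,400.00) = $3,356.40 + 28.6% × $7,740.00 = $5,570.04
Long-Term Care Levy: 8% × $33,352.00 = $2,668.16
Total: $5,570.04 + $2,668.16 = $8,238.20

$8,238.20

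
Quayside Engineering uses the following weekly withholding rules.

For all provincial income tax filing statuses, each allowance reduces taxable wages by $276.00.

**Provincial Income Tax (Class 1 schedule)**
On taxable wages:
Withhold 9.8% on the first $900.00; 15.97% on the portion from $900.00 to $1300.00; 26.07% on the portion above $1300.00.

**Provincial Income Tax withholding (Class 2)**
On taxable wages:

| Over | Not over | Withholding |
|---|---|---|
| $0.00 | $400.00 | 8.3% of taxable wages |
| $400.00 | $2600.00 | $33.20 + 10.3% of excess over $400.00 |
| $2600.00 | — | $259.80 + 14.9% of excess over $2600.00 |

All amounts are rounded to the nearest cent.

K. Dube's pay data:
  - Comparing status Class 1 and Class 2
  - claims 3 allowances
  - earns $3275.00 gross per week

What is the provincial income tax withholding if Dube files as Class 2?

$244.04

Provincial Income Tax (Class 2): taxable = $3275.00 − 3×$276.00 = $2447.00
  $33.20 + 10.3% × ($2447.00 − $400.00) = $33.20 + 10.3% × $2047.00 = $244.04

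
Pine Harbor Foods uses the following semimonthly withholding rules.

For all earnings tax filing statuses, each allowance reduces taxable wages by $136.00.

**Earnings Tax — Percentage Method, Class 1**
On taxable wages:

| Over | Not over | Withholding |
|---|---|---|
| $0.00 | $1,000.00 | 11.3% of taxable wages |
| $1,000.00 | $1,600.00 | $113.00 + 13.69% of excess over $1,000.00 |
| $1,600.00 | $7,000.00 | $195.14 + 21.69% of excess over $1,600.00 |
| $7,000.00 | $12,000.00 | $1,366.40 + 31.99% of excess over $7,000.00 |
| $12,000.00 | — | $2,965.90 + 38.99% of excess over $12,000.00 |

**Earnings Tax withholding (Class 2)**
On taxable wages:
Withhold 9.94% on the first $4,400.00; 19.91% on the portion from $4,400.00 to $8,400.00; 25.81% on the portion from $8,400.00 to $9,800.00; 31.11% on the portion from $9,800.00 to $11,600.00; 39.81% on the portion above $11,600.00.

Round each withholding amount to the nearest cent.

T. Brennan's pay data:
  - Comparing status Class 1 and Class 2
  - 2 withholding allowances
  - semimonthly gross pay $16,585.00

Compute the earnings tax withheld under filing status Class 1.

Earnings Tax (Class 1): taxable = $16,585.00 − 2×$136.00 = $16,313.00
  $2,965.90 + 38.99% × ($16,313.00 − $12,000.00) = $2,965.90 + 38.99% × $4,313.00 = $4,647.54

$4,647.54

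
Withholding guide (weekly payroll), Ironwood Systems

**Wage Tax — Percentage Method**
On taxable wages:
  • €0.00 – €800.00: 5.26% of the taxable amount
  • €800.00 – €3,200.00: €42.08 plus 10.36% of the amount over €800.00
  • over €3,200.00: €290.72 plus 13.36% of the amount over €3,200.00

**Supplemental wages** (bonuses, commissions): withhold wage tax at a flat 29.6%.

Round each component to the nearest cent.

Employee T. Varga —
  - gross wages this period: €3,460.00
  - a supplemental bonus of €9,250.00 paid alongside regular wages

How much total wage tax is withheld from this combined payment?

€3,063.46

Wage Tax: taxable = €3,460.00
  €290.72 + 13.36% × (€3,460.00 − €3,200.00) = €290.72 + 13.36% × €260.00 = €325.46
Supplemental (29.6% flat on bonus): 29.6% × €9,250.00 = €2,738.00
Total wage tax: €325.46 + €2,738.00 = €3,063.46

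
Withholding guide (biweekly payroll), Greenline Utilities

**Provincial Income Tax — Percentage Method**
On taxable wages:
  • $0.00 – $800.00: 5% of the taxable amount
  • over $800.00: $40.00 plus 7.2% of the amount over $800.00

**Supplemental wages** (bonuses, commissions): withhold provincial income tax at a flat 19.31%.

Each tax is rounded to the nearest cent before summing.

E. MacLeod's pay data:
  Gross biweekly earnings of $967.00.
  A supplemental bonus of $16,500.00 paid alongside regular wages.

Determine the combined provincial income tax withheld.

Provincial Income Tax: taxable = $967.00
  $40.00 + 7.2% × ($967.00 − $800.00) = $40.00 + 7.2% × $167.00 = $52.02
Supplemental (19.31% flat on bonus): 19.31% × $16,500.00 = $3,186.15
Total provincial income tax: $52.02 + $3,186.15 = $3,238.17

$3,238.17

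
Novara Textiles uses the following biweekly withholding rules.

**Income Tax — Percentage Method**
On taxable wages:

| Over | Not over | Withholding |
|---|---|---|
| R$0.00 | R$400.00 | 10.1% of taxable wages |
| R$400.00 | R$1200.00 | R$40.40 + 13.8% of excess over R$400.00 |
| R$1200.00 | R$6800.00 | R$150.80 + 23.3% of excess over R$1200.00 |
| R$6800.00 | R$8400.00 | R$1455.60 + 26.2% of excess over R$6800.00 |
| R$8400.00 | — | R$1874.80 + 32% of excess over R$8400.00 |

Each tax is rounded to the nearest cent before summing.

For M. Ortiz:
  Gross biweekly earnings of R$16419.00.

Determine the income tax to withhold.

R$4440.88

Income Tax: taxable = R$16419.00
  R$1874.80 + 32% × (R$16419.00 − R$8400.00) = R$1874.80 + 32% × R$8019.00 = R$4440.88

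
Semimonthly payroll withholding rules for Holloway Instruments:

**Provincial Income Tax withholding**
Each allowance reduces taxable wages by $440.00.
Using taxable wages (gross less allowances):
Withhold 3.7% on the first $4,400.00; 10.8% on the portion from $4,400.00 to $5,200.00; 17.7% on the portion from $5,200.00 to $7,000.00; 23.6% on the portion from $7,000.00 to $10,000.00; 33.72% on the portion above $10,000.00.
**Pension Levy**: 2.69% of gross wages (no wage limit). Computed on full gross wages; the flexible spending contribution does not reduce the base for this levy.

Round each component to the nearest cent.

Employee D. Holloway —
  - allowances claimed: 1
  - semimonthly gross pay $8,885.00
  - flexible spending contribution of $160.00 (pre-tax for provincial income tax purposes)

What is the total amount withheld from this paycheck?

Provincial Income Tax: taxable = $8,885.00 − $160.00 − 1×$440.00 = $8,285.00
  $567.80 + 23.6% × ($8,285.00 − $7,000.00) = $567.80 + 23.6% × $1,285.00 = $871.06
Pension Levy: 2.69% × $8,885.00 = $239.01
Total: $871.06 + $239.01 = $1,110.07

$1,110.07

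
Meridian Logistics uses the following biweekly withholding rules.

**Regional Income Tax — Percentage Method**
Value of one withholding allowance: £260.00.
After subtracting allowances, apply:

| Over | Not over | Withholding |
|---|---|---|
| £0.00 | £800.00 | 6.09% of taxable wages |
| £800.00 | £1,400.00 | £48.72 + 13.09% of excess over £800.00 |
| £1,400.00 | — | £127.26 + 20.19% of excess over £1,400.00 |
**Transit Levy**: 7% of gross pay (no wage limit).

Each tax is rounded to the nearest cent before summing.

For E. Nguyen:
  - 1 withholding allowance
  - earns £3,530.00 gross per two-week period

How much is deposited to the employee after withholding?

£2,778.09

Regional Income Tax: taxable = £3,530.00 − 1×£260.00 = £3,270.00
  £127.26 + 20.19% × (£3,270.00 − £1,400.00) = £127.26 + 20.19% × £1,870.00 = £504.81
Transit Levy: 7% × £3,530.00 = £247.10
Total withheld: £504.81 + £247.10 = £751.91
Net pay: £3,530.00 − £751.91 = £2,778.09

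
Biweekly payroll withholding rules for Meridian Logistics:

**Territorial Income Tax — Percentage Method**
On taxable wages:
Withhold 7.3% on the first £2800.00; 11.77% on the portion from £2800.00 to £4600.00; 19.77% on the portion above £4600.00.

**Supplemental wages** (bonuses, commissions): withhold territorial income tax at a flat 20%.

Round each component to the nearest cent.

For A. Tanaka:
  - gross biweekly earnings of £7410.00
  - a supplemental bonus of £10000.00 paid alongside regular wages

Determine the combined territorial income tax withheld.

£2971.80

Territorial Income Tax: taxable = £7410.00
  £416.26 + 19.77% × (£7410.00 − £4600.00) = £416.26 + 19.77% × £2810.00 = £971.80
Supplemental (20% flat on bonus): 20% × £10000.00 = £2000.00
Total territorial income tax: £971.80 + £2000.00 = £2971.80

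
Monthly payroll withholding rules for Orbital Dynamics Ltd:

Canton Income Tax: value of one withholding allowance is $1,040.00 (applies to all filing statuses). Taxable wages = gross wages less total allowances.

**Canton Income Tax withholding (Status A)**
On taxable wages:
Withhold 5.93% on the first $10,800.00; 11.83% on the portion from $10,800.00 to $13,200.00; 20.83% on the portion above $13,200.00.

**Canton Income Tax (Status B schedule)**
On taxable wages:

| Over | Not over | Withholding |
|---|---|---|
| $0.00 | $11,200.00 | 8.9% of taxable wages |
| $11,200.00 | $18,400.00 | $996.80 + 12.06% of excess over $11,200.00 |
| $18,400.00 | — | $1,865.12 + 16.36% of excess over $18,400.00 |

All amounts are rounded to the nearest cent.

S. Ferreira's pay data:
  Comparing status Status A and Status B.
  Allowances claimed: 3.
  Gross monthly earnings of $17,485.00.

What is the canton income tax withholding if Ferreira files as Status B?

$1,378.50

Canton Income Tax (Status B): taxable = $17,485.00 − 3×$1,040.00 = $14,365.00
  $996.80 + 12.06% × ($14,365.00 − $11,200.00) = $996.80 + 12.06% × $3,165.00 = $1,378.50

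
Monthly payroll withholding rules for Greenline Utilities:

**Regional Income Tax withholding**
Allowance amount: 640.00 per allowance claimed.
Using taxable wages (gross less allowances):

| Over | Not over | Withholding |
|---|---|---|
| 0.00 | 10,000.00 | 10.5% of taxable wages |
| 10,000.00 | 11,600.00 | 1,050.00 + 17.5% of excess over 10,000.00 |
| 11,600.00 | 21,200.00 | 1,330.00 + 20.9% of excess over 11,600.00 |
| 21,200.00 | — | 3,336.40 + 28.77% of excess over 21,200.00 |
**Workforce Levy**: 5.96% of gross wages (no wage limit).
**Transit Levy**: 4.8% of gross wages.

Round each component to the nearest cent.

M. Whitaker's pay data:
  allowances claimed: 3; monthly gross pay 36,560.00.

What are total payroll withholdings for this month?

Regional Income Tax: taxable = 36,560.00 − 3×640.00 = 34,640.00
  3,336.40 + 28.77% × (34,640.00 − 21,200.00) = 3,336.40 + 28.77% × 13,440.00 = 7,203.09
Workforce Levy: 5.96% × 36,560.00 = 2,178.98
Transit Levy: 4.8% × 36,560.00 = 1,754.88
Total: 7,203.09 + 2,178.98 + 1,754.88 = 11,136.95

11,136.95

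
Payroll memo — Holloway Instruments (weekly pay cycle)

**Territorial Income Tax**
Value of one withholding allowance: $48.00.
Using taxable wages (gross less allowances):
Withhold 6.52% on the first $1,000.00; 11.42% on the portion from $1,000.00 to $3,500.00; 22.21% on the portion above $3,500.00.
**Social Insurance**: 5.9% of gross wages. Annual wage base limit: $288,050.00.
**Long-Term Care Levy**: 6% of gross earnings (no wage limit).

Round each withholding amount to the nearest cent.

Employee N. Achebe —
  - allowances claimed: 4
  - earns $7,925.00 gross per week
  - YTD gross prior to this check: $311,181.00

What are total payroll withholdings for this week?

$1,766.35

Territorial Income Tax: taxable = $7,925.00 − 4×$48.00 = $7,733.00
  $350.70 + 22.21% × ($7,733.00 − $3,500.00) = $350.70 + 22.21% × $4,233.00 = $1,290.85
Social Insurance: YTD $311,181.00 ≥ cap $288,050.00 → $0.00
Long-Term Care Levy: 6% × $7,925.00 = $475.50
Total: $1,290.85 + $0.00 + $475.50 = $1,766.35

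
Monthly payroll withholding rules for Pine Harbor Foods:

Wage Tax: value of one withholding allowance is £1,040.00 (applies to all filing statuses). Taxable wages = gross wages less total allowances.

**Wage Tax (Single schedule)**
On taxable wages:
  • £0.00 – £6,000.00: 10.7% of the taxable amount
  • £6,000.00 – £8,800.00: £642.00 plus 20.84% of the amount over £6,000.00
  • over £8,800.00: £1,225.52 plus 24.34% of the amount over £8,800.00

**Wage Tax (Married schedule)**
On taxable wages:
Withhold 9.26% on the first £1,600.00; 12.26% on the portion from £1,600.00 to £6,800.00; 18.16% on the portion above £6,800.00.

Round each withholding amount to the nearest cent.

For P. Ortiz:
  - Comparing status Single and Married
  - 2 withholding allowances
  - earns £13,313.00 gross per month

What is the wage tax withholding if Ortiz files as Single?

£1,817.71

Wage Tax (Single): taxable = £13,313.00 − 2×£1,040.00 = £11,233.00
  £1,225.52 + 24.34% × (£11,233.00 − £8,800.00) = £1,225.52 + 24.34% × £2,433.00 = £1,817.71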